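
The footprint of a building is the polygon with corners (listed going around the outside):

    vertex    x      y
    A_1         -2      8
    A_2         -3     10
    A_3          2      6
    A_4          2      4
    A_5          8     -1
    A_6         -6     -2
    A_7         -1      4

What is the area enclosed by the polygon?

60

Apply the shoelace (surveyor's) formula: 2A = Σ (x_i·y_{i+1} − x_{i+1}·y_i), indices taken mod 7.
Cross-terms: 4, -38, -4, -34, -22, -26, 0  ⇒  Σ = -120
Area = |Σ|/2 = 60.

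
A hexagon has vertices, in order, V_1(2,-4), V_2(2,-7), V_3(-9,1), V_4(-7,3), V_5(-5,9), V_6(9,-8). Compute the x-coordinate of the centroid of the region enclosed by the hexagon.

-305/196

Apply the surveyor's formula. First the cross-terms c_i = x_i·y_{i+1} − x_{i+1}·y_i:
  -6, -61, -20, -48, -41, -20  ⇒  2A = -196, A = -98.
Then Σ (x_i + x_{i+1})·c_i = 915, so x̄ = 915 / (6·(-98)) = -305/196.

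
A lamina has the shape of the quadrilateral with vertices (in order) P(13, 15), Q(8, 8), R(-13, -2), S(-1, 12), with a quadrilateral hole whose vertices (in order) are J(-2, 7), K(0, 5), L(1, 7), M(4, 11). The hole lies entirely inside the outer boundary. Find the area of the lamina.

Outer boundary:
Σ = (-16) + (88) + (-158) + (-171) = -257
Area = |Σ|/2 = 128.5.
Hole:
J→K: (-2)(5) − (0)(7) = -10
K→L: (0)(7) − (1)(5) = -5
L→M: (1)(11) − (4)(7) = -17
M→J: (4)(7) − (-2)(11) = 50
Σ = 18
Area = |Σ|/2 = 9.
Net area = 128.5 − 9 = 119.5.

119.5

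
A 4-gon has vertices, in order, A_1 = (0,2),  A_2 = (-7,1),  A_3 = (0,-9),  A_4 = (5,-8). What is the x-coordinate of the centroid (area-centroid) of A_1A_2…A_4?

Apply Gauss's area formula. First the cross-terms c_i = x_i·y_{i+1} − x_{i+1}·y_i:
  14, 63, 45, 10  ⇒  2A = 132, A = 66.
Then Σ (x_i + x_{i+1})·c_i = -264, so x̄ = -264 / (6·66) = -2/3.

-2/3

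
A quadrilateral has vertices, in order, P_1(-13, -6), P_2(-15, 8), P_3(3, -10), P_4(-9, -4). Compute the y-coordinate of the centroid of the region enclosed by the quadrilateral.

-32/21

Apply the surveyor's formula. First the cross-terms c_i = x_i·y_{i+1} − x_{i+1}·y_i:
  -194, 126, -102, 2  ⇒  2A = -168, A = -84.
Then Σ (y_i + y_{i+1})·c_i = 768, so ȳ = 768 / (6·(-84)) = -32/21.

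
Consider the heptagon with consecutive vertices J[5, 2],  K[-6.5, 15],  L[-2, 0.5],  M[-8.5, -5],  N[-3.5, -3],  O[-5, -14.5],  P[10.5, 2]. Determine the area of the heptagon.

163

Σ = (88) + (26.75) + (14.25) + (8) + (35.75) + (142.25) + (11) = 326
Area = |Σ|/2 = 163.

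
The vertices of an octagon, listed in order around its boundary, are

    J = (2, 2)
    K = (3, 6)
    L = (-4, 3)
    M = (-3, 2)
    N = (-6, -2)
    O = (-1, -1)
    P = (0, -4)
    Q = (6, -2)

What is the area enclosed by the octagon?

Apply Gauss's area formula: 2A = Σ (x_i·y_{i+1} − x_{i+1}·y_i), indices taken mod 8.
Σ = (6) + (33) + (1) + (18) + (4) + (4) + (24) + (16) = 106
Area = |Σ|/2 = 53.

53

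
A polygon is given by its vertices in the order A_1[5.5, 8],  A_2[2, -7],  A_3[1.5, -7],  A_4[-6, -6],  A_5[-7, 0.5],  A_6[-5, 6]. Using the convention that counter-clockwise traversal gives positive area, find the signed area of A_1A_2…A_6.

-133.25

Σ = (-54.5) + (-3.5) + (-51) + (-45) + (-39.5) + (-73) = -266.5
Signed area = Σ/2 = -133.25 (negative ⇒ clockwise traversal).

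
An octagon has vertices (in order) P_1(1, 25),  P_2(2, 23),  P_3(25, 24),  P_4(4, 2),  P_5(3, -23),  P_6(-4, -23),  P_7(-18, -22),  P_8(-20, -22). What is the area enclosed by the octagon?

853.5

Apply the surveyor's formula: 2A = Σ (x_i·y_{i+1} − x_{i+1}·y_i), indices taken mod 8.
Cross-terms: -27, -527, -46, -98, -161, -326, -44, -478  ⇒  Σ = -1707
Area = |Σ|/2 = 853.5.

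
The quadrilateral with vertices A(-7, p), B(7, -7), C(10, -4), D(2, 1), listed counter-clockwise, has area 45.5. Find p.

The doubled signed area Σ (x_i y_{i+1} − x_{i+1} y_i) is linear in p.
With p=0 it equals 116; the coefficient of p is -5 (from the two edges through A).
So -5·p + 116 = 2·45.5 = 91 ⇒ p = 5.

5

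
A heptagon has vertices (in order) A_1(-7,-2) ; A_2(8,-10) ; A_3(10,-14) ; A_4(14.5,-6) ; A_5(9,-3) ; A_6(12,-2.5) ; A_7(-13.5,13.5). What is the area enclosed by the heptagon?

245.375

Apply the surveyor's formula: 2A = Σ (x_i·y_{i+1} − x_{i+1}·y_i), indices taken mod 7.
Σ = (86) + (-12) + (143) + (10.5) + (13.5) + (128.25) + (121.5) = 490.75
Area = |Σ|/2 = 245.375.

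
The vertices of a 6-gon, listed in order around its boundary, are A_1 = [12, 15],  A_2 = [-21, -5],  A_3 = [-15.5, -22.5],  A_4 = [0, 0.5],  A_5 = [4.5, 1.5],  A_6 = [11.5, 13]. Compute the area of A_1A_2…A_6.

348.875

Apply Gauss's area formula: 2A = Σ (x_i·y_{i+1} − x_{i+1}·y_i), indices taken mod 6.
Σ = (255) + (395) + (-7.75) + (-2.25) + (41.25) + (16.5) = 697.75
Area = |Σ|/2 = 348.875.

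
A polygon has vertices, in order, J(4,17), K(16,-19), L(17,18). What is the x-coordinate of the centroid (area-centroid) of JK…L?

37/3

Apply Gauss's area formula. First the cross-terms c_i = x_i·y_{i+1} − x_{i+1}·y_i:
  -348, 611, 217  ⇒  2A = 480, A = 240.
Then Σ (x_i + x_{i+1})·c_i = 17760, so x̄ = 17760 / (6·240) = 37/3.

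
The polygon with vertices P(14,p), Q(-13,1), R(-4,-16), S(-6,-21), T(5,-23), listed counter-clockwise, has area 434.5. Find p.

5

Write out the shoelace sum; only the two edges meeting at P involve p:
2·Area = [(5·p − 14·(-23)) + (14·1 − (-13)·p)] + 443
       = 18·p + 779 = 869
⇒ p = 5.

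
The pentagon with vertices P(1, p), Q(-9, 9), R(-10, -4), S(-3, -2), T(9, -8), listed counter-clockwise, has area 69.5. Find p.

-3

The doubled signed area Σ (x_i y_{i+1} − x_{i+1} y_i) is linear in p.
With p=0 it equals 193; the coefficient of p is 18 (from the two edges through P).
So 18·p + 193 = 2·69.5 = 139 ⇒ p = -3.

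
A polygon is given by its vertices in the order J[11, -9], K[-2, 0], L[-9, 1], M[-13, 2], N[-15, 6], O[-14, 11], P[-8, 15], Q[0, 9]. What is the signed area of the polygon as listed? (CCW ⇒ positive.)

-223.5

Apply the shoelace formula: 2A = Σ (x_i·y_{i+1} − x_{i+1}·y_i), indices taken mod 8.
J→K: (11)(0) − (-2)(-9) = -18
K→L: (-2)(1) − (-9)(0) = -2
L→M: (-9)(2) − (-13)(1) = -5
M→N: (-13)(6) − (-15)(2) = -48
N→O: (-15)(11) − (-14)(6) = -81
O→P: (-14)(15) − (-8)(11) = -122
P→Q: (-8)(9) − (0)(15) = -72
Q→J: (0)(-9) − (11)(9) = -99
Σ = -447
Signed area = Σ/2 = -223.5 (negative ⇒ clockwise traversal).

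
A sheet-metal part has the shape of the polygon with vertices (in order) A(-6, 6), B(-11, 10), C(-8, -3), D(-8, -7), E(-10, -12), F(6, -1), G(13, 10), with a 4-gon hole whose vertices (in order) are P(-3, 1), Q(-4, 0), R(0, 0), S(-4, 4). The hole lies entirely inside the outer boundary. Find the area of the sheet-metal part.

229

Outer boundary:
A→B: (-6)(10) − (-11)(6) = 6
B→C: (-11)(-3) − (-8)(10) = 113
C→D: (-8)(-7) − (-8)(-3) = 32
D→E: (-8)(-12) − (-10)(-7) = 26
E→F: (-10)(-1) − (6)(-12) = 82
F→G: (6)(10) − (13)(-1) = 73
G→A: (13)(6) − (-6)(10) = 138
Σ = 470
Area = |Σ|/2 = 235.
Hole:
Apply the shoelace (surveyor's) formula: 2A = Σ (x_i·y_{i+1} − x_{i+1}·y_i), indices taken mod 4.
Σ = (4) + (0) + (0) + (8) = 12
Area = |Σ|/2 = 6.
Net area = 235 − 6 = 229.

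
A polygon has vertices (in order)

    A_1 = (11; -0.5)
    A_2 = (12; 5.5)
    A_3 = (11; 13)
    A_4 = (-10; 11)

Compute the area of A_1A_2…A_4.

Apply the surveyor's formula: 2A = Σ (x_i·y_{i+1} − x_{i+1}·y_i), indices taken mod 4.
Σ = (66.5) + (95.5) + (251) + (-116) = 297
Area = |Σ|/2 = 148.5.

148.5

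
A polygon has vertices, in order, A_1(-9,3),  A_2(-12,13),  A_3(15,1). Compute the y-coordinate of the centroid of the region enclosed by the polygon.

Apply the shoelace (surveyor's) formula. First the cross-terms c_i = x_i·y_{i+1} − x_{i+1}·y_i:
  -81, -207, 54  ⇒  2A = -234, A = -117.
Then Σ (y_i + y_{i+1})·c_i = -3978, so ȳ = -3978 / (6·(-117)) = 17/3.

17/3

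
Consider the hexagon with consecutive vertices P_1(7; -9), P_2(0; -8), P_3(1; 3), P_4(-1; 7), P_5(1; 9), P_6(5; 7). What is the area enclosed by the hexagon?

Apply Gauss's area formula: 2A = Σ (x_i·y_{i+1} − x_{i+1}·y_i), indices taken mod 6.
Σ = (-56) + (8) + (10) + (-16) + (-38) + (-94) = -186
Area = |Σ|/2 = 93.

93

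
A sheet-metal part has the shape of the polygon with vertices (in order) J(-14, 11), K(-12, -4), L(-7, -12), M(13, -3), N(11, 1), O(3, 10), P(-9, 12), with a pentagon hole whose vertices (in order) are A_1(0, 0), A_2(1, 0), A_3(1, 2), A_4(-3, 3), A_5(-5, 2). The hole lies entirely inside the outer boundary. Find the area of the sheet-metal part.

404.5

Outer boundary:
Apply the surveyor's formula: 2A = Σ (x_i·y_{i+1} − x_{i+1}·y_i), indices taken mod 7.
Cross-terms: 188, 116, 177, 46, 107, 126, 69  ⇒  Σ = 829
Area = |Σ|/2 = 414.5.
Hole:
Apply the shoelace formula: 2A = Σ (x_i·y_{i+1} − x_{i+1}·y_i), indices taken mod 5.
A_1→A_2: (0)(0) − (1)(0) = 0
A_2→A_3: (1)(2) − (1)(0) = 2
A_3→A_4: (1)(3) − (-3)(2) = 9
A_4→A_5: (-3)(2) − (-5)(3) = 9
A_5→A_1: (-5)(0) − (0)(2) = 0
Σ = 20
Area = |Σ|/2 = 10.
Net area = 414.5 − 10 = 404.5.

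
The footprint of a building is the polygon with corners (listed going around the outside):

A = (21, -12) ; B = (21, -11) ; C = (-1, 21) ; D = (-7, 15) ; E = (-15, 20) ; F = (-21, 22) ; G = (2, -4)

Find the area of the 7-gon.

429

Apply the shoelace (surveyor's) formula: 2A = Σ (x_i·y_{i+1} − x_{i+1}·y_i), indices taken mod 7.
Σ = (21) + (430) + (132) + (85) + (90) + (40) + (60) = 858
Area = |Σ|/2 = 429.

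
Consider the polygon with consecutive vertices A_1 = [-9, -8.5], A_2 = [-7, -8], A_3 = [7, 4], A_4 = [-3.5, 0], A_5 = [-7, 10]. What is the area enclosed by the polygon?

Apply the surveyor's formula: 2A = Σ (x_i·y_{i+1} − x_{i+1}·y_i), indices taken mod 5.
Σ = (12.5) + (28) + (14) + (-35) + (149.5) = 169
Area = |Σ|/2 = 84.5.

84.5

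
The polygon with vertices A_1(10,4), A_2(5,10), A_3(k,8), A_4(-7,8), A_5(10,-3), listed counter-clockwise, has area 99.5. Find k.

The doubled signed area Σ (x_i y_{i+1} − x_{i+1} y_i) is linear in k.
With k=0 it equals 187; the coefficient of k is -2 (from the two edges through A_3).
So -2·k + 187 = 2·99.5 = 199 ⇒ k = -6.

-6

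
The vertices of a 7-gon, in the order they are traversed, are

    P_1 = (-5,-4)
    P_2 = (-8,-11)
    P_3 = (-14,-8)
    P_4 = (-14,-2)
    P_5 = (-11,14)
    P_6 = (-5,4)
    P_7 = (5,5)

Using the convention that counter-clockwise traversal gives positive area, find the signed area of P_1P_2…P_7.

-191.5

Apply the surveyor's formula: 2A = Σ (x_i·y_{i+1} − x_{i+1}·y_i), indices taken mod 7.
Σ = (23) + (-90) + (-84) + (-218) + (26) + (-45) + (5) = -383
Signed area = Σ/2 = -191.5 (negative ⇒ clockwise traversal).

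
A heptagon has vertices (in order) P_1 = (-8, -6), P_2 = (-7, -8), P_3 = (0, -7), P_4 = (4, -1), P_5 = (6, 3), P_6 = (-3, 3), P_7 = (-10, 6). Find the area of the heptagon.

132

Σ = (22) + (49) + (28) + (18) + (27) + (12) + (108) = 264
Area = |Σ|/2 = 132.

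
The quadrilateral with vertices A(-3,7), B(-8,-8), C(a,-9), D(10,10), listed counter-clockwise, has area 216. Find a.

Write out the shoelace sum; only the two edges meeting at C involve a:
2·Area = [((-8)·(-9) − a·(-8)) + (a·10 − 10·(-9))] + 180
       = 18·a + 342 = 432
⇒ a = 5.

5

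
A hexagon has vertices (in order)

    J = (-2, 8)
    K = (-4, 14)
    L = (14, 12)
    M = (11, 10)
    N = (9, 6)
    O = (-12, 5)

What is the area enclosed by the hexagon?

112.5

Apply Gauss's area formula: 2A = Σ (x_i·y_{i+1} − x_{i+1}·y_i), indices taken mod 6.
Σ = (4) + (-244) + (8) + (-24) + (117) + (-86) = -225
Area = |Σ|/2 = 112.5.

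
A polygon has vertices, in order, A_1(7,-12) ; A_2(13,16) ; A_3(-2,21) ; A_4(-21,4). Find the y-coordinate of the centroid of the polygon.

713/123

Apply Gauss's area formula. First the cross-terms c_i = x_i·y_{i+1} − x_{i+1}·y_i:
  268, 305, 433, 224  ⇒  2A = 1230, A = 615.
Then Σ (y_i + y_{i+1})·c_i = 21390, so ȳ = 21390 / (6·615) = 713/123.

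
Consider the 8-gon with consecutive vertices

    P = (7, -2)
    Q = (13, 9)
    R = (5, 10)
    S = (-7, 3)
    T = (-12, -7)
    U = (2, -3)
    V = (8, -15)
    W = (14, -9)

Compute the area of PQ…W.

Σ = (89) + (85) + (85) + (85) + (50) + (-6) + (138) + (35) = 561
Area = |Σ|/2 = 280.5.

280.5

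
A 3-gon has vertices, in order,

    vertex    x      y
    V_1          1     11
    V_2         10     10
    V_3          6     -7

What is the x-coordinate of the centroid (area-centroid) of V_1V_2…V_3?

Apply the shoelace formula. First the cross-terms c_i = x_i·y_{i+1} − x_{i+1}·y_i:
  -100, -130, 73  ⇒  2A = -157, A = -78.5.
Then Σ (x_i + x_{i+1})·c_i = -2669, so x̄ = -2669 / (6·(-78.5)) = 17/3.

17/3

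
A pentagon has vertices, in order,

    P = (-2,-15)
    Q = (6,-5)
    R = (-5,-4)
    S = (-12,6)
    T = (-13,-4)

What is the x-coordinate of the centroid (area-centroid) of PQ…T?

Apply Gauss's area formula. First the cross-terms c_i = x_i·y_{i+1} − x_{i+1}·y_i:
  100, -49, -78, 126, 187  ⇒  2A = 286, A = 143.
Then Σ (x_i + x_{i+1})·c_i = -4278, so x̄ = -4278 / (6·143) = -713/143.

-713/143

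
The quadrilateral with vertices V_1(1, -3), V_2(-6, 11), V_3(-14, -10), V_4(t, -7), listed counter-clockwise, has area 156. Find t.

0

The doubled signed area Σ (x_i y_{i+1} − x_{i+1} y_i) is linear in t.
With t=0 it equals 312; the coefficient of t is 7 (from the two edges through V_4).
So 7·t + 312 = 2·156 = 312 ⇒ t = 0.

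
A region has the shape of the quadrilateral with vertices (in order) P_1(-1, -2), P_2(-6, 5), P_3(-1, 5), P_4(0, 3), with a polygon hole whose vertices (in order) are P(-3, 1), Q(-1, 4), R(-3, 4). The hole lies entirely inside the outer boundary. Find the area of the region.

18

Outer boundary:
Cross-terms: -17, -25, -3, 3  ⇒  Σ = -42
Area = |Σ|/2 = 21.
Hole:
Apply the shoelace formula: 2A = Σ (x_i·y_{i+1} − x_{i+1}·y_i), indices taken mod 3.
Cross-terms: -11, 8, 9  ⇒  Σ = 6
Area = |Σ|/2 = 3.
Net area = 21 − 3 = 18.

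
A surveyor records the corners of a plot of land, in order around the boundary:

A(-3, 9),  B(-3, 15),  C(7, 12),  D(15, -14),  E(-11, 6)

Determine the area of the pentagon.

291

Apply the shoelace formula: 2A = Σ (x_i·y_{i+1} − x_{i+1}·y_i), indices taken mod 5.
Σ = (-18) + (-141) + (-278) + (-64) + (-81) = -582
Area = |Σ|/2 = 291.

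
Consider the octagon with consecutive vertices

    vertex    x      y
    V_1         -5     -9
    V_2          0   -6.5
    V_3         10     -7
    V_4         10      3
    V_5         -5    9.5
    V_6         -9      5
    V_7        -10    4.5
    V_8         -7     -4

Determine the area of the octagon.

Σ = (32.5) + (65) + (100) + (110) + (60.5) + (9.5) + (71.5) + (43) = 492
Area = |Σ|/2 = 246.

246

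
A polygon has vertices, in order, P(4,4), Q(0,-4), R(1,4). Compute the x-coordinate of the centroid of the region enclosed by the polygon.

Apply the shoelace (surveyor's) formula. First the cross-terms c_i = x_i·y_{i+1} − x_{i+1}·y_i:
  -16, 4, -12  ⇒  2A = -24, A = -12.
Then Σ (x_i + x_{i+1})·c_i = -120, so x̄ = -120 / (6·(-12)) = 5/3.

5/3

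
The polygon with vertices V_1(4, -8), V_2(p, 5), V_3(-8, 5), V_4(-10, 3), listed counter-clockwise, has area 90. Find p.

2

Write out the shoelace sum; only the two edges meeting at V_2 involve p:
2·Area = [(4·5 − p·(-8)) + (p·5 − (-8)·5)] + 94
       = 13·p + 154 = 180
⇒ p = 2.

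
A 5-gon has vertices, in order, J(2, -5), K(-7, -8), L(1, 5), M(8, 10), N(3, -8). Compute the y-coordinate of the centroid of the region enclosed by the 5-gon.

Apply the shoelace (surveyor's) formula. First the cross-terms c_i = x_i·y_{i+1} − x_{i+1}·y_i:
  -51, -27, -30, -94, 1  ⇒  2A = -201, A = -100.5.
Then Σ (y_i + y_{i+1})·c_i = 93, so ȳ = 93 / (6·(-100.5)) = -31/201.

-31/201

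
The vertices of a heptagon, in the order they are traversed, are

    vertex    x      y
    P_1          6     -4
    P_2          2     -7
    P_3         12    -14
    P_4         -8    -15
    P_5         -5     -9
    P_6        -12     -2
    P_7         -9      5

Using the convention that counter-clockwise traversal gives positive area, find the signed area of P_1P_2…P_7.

-221.5

Apply Gauss's area formula: 2A = Σ (x_i·y_{i+1} − x_{i+1}·y_i), indices taken mod 7.
Σ = (-34) + (56) + (-292) + (-3) + (-98) + (-78) + (6) = -443
Signed area = Σ/2 = -221.5 (negative ⇒ clockwise traversal).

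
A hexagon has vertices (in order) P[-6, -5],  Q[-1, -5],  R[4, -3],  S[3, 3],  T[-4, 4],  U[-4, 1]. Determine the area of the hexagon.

Cross-terms: 25, 23, 21, 24, 12, 26  ⇒  Σ = 131
Area = |Σ|/2 = 65.5.

65.5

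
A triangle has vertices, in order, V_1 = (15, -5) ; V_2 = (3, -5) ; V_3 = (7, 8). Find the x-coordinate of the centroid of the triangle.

Apply the surveyor's formula. First the cross-terms c_i = x_i·y_{i+1} − x_{i+1}·y_i:
  -60, 59, -155  ⇒  2A = -156, A = -78.
Then Σ (x_i + x_{i+1})·c_i = -3900, so x̄ = -3900 / (6·(-78)) = 25/3.

25/3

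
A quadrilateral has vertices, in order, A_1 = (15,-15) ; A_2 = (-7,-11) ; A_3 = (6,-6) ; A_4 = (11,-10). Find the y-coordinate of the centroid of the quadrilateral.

Apply Gauss's area formula. First the cross-terms c_i = x_i·y_{i+1} − x_{i+1}·y_i:
  -270, 108, 6, -15  ⇒  2A = -171, A = -85.5.
Then Σ (y_i + y_{i+1})·c_i = 5463, so ȳ = 5463 / (6·(-85.5)) = -607/57.

-607/57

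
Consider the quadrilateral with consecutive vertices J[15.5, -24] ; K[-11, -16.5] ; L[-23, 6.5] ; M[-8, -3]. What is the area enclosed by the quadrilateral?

Σ = (-519.75) + (-451) + (121) + (238.5) = -611.25
Area = |Σ|/2 = 305.625.

305.625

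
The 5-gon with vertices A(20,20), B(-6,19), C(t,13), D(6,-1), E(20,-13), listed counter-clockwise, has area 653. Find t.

-18

The doubled signed area Σ (x_i y_{i+1} − x_{i+1} y_i) is linear in t.
With t=0 it equals 946; the coefficient of t is -20 (from the two edges through C).
So -20·t + 946 = 2·653 = 1306 ⇒ t = -18.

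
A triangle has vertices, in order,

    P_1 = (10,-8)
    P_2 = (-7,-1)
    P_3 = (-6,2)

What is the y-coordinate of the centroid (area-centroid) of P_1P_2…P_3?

Apply the shoelace formula. First the cross-terms c_i = x_i·y_{i+1} − x_{i+1}·y_i:
  -66, -20, 28  ⇒  2A = -58, A = -29.
Then Σ (y_i + y_{i+1})·c_i = 406, so ȳ = 406 / (6·(-29)) = -7/3.

-7/3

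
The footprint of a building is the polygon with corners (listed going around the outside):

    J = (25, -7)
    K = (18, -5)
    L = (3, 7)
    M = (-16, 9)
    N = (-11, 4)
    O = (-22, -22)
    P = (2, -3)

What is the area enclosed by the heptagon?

Apply Gauss's area formula: 2A = Σ (x_i·y_{i+1} − x_{i+1}·y_i), indices taken mod 7.
J→K: (25)(-5) − (18)(-7) = 1
K→L: (18)(7) − (3)(-5) = 141
L→M: (3)(9) − (-16)(7) = 139
M→N: (-16)(4) − (-11)(9) = 35
N→O: (-11)(-22) − (-22)(4) = 330
O→P: (-22)(-3) − (2)(-22) = 110
P→J: (2)(-7) − (25)(-3) = 61
Σ = 817
Area = |Σ|/2 = 408.5.

408.5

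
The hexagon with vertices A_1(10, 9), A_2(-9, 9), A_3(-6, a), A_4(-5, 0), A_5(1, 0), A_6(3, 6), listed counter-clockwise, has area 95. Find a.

Write out the shoelace sum; only the two edges meeting at A_3 involve a:
2·Area = [((-9)·a − (-6)·9) + ((-6)·0 − (-5)·a)] + 144
       = -4·a + 198 = 190
⇒ a = 2.

2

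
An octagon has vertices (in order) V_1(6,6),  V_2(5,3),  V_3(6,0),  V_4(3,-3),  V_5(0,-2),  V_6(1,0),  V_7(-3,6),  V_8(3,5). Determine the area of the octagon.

Cross-terms: -12, -18, -18, -6, 2, 6, -33, -12  ⇒  Σ = -91
Area = |Σ|/2 = 45.5.

45.5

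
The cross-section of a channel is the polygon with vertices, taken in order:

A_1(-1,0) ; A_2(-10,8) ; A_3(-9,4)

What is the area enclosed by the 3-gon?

Apply the shoelace (surveyor's) formula: 2A = Σ (x_i·y_{i+1} − x_{i+1}·y_i), indices taken mod 3.
A_1→A_2: (-1)(8) − (-10)(0) = -8
A_2→A_3: (-10)(4) − (-9)(8) = 32
A_3→A_1: (-9)(0) − (-1)(4) = 4
Σ = 28
Area = |Σ|/2 = 14.

14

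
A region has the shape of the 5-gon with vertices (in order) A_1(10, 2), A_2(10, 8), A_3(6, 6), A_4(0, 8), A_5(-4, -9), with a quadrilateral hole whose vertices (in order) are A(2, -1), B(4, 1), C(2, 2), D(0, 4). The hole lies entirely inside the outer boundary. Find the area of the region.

111

Outer boundary:
Σ = (60) + (12) + (48) + (32) + (82) = 234
Area = |Σ|/2 = 117.
Hole:
Σ = (6) + (6) + (8) + (-8) = 12
Area = |Σ|/2 = 6.
Net area = 117 − 6 = 111.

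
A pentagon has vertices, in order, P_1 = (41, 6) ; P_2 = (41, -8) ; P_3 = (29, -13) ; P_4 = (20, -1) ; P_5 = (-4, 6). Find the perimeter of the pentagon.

|P_1P_2| = √((0)² + (-14)²) = √196 = 14
|P_2P_3| = √((-12)² + (-5)²) = √169 = 13
|P_3P_4| = √((-9)² + (12)²) = √225 = 15
|P_4P_5| = √((-24)² + (7)²) = √625 = 25
|P_5P_1| = √((45)² + (0)²) = √2025 = 45
Perimeter = 14 + 13 + 15 + 25 + 45 = 112.

112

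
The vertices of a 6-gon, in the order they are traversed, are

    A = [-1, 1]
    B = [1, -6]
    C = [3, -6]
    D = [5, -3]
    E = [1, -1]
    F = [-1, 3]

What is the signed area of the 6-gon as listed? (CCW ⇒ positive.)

20

Apply Gauss's area formula: 2A = Σ (x_i·y_{i+1} − x_{i+1}·y_i), indices taken mod 6.
A→B: (-1)(-6) − (1)(1) = 5
B→C: (1)(-6) − (3)(-6) = 12
C→D: (3)(-3) − (5)(-6) = 21
D→E: (5)(-1) − (1)(-3) = -2
E→F: (1)(3) − (-1)(-1) = 2
F→A: (-1)(1) − (-1)(3) = 2
Σ = 40
Signed area = Σ/2 = 20 (positive ⇒ counter-clockwise traversal).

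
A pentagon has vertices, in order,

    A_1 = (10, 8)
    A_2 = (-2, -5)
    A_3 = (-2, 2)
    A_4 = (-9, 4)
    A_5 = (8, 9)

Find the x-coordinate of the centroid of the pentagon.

227/177

Apply the shoelace formula. First the cross-terms c_i = x_i·y_{i+1} − x_{i+1}·y_i:
  -34, -14, 10, -113, -26  ⇒  2A = -177, A = -88.5.
Then Σ (x_i + x_{i+1})·c_i = -681, so x̄ = -681 / (6·(-88.5)) = 227/177.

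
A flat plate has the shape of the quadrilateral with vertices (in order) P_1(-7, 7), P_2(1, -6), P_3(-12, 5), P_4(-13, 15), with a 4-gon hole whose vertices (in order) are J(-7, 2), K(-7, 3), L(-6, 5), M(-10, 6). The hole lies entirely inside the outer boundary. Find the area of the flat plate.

Outer boundary:
Apply the shoelace formula: 2A = Σ (x_i·y_{i+1} − x_{i+1}·y_i), indices taken mod 4.
Σ = (35) + (-67) + (-115) + (14) = -133
Area = |Σ|/2 = 66.5.
Hole:
Σ = (-7) + (-17) + (14) + (22) = 12
Area = |Σ|/2 = 6.
Net area = 66.5 − 6 = 60.5.

60.5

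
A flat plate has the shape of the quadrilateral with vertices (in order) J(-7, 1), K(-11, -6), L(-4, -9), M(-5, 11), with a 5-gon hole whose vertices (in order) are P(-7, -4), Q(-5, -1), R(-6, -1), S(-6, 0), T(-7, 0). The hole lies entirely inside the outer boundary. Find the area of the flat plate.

51.5

Outer boundary:
J→K: (-7)(-6) − (-11)(1) = 53
K→L: (-11)(-9) − (-4)(-6) = 75
L→M: (-4)(11) − (-5)(-9) = -89
M→J: (-5)(1) − (-7)(11) = 72
Σ = 111
Area = |Σ|/2 = 55.5.
Hole:
Σ = (-13) + (-1) + (-6) + (0) + (28) = 8
Area = |Σ|/2 = 4.
Net area = 55.5 − 4 = 51.5.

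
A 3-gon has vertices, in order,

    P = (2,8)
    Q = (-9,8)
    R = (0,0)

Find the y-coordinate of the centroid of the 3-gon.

Apply the shoelace (surveyor's) formula. First the cross-terms c_i = x_i·y_{i+1} − x_{i+1}·y_i:
  88, 0, 0  ⇒  2A = 88, A = 44.
Then Σ (y_i + y_{i+1})·c_i = 1408, so ȳ = 1408 / (6·44) = 16/3.

16/3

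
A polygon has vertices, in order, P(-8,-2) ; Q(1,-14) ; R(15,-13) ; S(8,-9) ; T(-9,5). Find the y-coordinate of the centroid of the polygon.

Apply Gauss's area formula. First the cross-terms c_i = x_i·y_{i+1} − x_{i+1}·y_i:
  114, 197, -31, -41, 58  ⇒  2A = 297, A = 148.5.
Then Σ (y_i + y_{i+1})·c_i = -6123, so ȳ = -6123 / (6·148.5) = -2041/297.

-2041/297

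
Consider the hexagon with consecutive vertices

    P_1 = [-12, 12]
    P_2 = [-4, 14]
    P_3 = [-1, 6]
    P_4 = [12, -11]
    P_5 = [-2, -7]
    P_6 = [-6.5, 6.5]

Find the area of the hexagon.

177.75

Apply the shoelace formula: 2A = Σ (x_i·y_{i+1} − x_{i+1}·y_i), indices taken mod 6.
Cross-terms: -120, -10, -61, -106, -58.5, 0  ⇒  Σ = -355.5
Area = |Σ|/2 = 177.75.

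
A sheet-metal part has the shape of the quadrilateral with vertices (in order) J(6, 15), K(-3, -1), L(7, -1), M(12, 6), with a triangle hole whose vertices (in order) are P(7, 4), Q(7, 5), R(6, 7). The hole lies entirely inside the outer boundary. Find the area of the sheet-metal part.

Outer boundary:
Apply the shoelace (surveyor's) formula: 2A = Σ (x_i·y_{i+1} − x_{i+1}·y_i), indices taken mod 4.
Σ = (39) + (10) + (54) + (144) = 247
Area = |Σ|/2 = 123.5.
Hole:
Apply Gauss's area formula: 2A = Σ (x_i·y_{i+1} − x_{i+1}·y_i), indices taken mod 3.
Cross-terms: 7, 19, -25  ⇒  Σ = 1
Area = |Σ|/2 = 0.5.
Net area = 123.5 − 0.5 = 123.

123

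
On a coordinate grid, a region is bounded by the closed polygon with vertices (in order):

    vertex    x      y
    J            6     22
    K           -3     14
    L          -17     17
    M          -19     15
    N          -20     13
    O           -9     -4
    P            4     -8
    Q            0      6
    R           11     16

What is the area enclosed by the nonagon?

Apply the shoelace formula: 2A = Σ (x_i·y_{i+1} − x_{i+1}·y_i), indices taken mod 9.
Σ = (150) + (187) + (68) + (53) + (197) + (88) + (24) + (-66) + (146) = 847
Area = |Σ|/2 = 423.5.

423.5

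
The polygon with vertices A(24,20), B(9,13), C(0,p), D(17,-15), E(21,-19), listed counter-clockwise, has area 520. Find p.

-5

The doubled signed area Σ (x_i y_{i+1} − x_{i+1} y_i) is linear in p.
With p=0 it equals 1000; the coefficient of p is -8 (from the two edges through C).
So -8·p + 1000 = 2·520 = 1040 ⇒ p = -5.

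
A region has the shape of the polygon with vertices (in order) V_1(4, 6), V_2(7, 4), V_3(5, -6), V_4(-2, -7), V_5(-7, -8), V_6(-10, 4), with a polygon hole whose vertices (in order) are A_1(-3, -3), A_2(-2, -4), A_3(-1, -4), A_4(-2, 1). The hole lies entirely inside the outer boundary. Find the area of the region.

Outer boundary:
Apply the shoelace formula: 2A = Σ (x_i·y_{i+1} − x_{i+1}·y_i), indices taken mod 6.
Σ = (-26) + (-62) + (-47) + (-33) + (-108) + (-76) = -352
Area = |Σ|/2 = 176.
Hole:
Apply the surveyor's formula: 2A = Σ (x_i·y_{i+1} − x_{i+1}·y_i), indices taken mod 4.
A_1→A_2: (-3)(-4) − (-2)(-3) = 6
A_2→A_3: (-2)(-4) − (-1)(-4) = 4
A_3→A_4: (-1)(1) − (-2)(-4) = -9
A_4→A_1: (-2)(-3) − (-3)(1) = 9
Σ = 10
Area = |Σ|/2 = 5.
Net area = 176 − 5 = 171.

171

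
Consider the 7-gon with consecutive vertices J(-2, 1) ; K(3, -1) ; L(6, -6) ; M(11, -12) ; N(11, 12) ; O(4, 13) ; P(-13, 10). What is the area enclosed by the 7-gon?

Apply the shoelace (surveyor's) formula: 2A = Σ (x_i·y_{i+1} − x_{i+1}·y_i), indices taken mod 7.
Cross-terms: -1, -12, -6, 264, 95, 209, 7  ⇒  Σ = 556
Area = |Σ|/2 = 278.

278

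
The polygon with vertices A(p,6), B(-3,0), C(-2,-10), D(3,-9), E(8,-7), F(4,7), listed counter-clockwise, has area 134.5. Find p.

Write out the shoelace sum; only the two edges meeting at A involve p:
2·Area = [(4·6 − p·7) + (p·0 − (-3)·6)] + 213
       = -7·p + 255 = 269
⇒ p = -2.

-2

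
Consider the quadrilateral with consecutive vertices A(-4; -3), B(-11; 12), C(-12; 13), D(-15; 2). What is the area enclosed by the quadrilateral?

72

Apply Gauss's area formula: 2A = Σ (x_i·y_{i+1} − x_{i+1}·y_i), indices taken mod 4.
Σ = (-81) + (1) + (171) + (53) = 144
Area = |Σ|/2 = 72.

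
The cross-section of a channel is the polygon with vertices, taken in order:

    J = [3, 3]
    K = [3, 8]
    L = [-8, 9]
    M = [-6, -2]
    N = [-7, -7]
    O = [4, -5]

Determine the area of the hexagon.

Apply the shoelace formula: 2A = Σ (x_i·y_{i+1} − x_{i+1}·y_i), indices taken mod 6.
J→K: (3)(8) − (3)(3) = 15
K→L: (3)(9) − (-8)(8) = 91
L→M: (-8)(-2) − (-6)(9) = 70
M→N: (-6)(-7) − (-7)(-2) = 28
N→O: (-7)(-5) − (4)(-7) = 63
O→J: (4)(3) − (3)(-5) = 27
Σ = 294
Area = |Σ|/2 = 147.

147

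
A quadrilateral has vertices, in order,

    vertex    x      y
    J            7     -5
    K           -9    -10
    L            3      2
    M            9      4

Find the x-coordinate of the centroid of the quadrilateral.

Apply the shoelace formula. First the cross-terms c_i = x_i·y_{i+1} − x_{i+1}·y_i:
  -115, 12, -6, -73  ⇒  2A = -182, A = -91.
Then Σ (x_i + x_{i+1})·c_i = -1082, so x̄ = -1082 / (6·(-91)) = 541/273.

541/273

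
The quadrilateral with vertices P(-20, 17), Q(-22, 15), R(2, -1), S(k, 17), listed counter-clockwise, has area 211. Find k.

-1

The doubled signed area Σ (x_i y_{i+1} − x_{i+1} y_i) is linear in k.
With k=0 it equals 440; the coefficient of k is 18 (from the two edges through S).
So 18·k + 440 = 2·211 = 422 ⇒ k = -1.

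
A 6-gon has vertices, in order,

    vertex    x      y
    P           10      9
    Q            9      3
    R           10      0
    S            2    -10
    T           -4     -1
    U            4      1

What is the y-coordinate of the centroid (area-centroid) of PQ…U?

-340/197

Apply the shoelace (surveyor's) formula. First the cross-terms c_i = x_i·y_{i+1} − x_{i+1}·y_i:
  -51, -30, -100, -42, 0, 26  ⇒  2A = -197, A = -98.5.
Then Σ (y_i + y_{i+1})·c_i = 1020, so ȳ = 1020 / (6·(-98.5)) = -340/197.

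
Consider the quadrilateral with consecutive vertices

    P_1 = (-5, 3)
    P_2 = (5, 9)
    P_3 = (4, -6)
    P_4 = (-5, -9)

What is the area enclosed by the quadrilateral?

Σ = (-60) + (-66) + (-66) + (-60) = -252
Area = |Σ|/2 = 126.

126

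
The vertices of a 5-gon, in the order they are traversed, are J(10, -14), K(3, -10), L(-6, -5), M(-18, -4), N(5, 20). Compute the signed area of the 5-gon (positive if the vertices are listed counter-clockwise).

Σ = (-58) + (-75) + (-66) + (-340) + (-270) = -809
Signed area = Σ/2 = -404.5 (negative ⇒ clockwise traversal).

-404.5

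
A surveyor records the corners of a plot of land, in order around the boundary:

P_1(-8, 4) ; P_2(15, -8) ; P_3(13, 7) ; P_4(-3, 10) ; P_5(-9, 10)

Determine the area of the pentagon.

234

Σ = (4) + (209) + (151) + (60) + (44) = 468
Area = |Σ|/2 = 234.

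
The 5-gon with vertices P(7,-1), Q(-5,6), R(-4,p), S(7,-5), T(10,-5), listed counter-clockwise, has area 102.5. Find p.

-7

Write out the shoelace sum; only the two edges meeting at R involve p:
2·Area = [((-5)·p − (-4)·6) + ((-4)·(-5) − 7·p)] + 77
       = -12·p + 121 = 205
⇒ p = -7.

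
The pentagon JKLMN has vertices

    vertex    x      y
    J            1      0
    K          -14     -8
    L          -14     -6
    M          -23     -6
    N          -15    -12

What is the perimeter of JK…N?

58

|JK| = √((-15)² + (-8)²) = √289 = 17
|KL| = √((0)² + (2)²) = √4 = 2
|LM| = √((-9)² + (0)²) = √81 = 9
|MN| = √((8)² + (-6)²) = √100 = 10
|NJ| = √((16)² + (12)²) = √400 = 20
Perimeter = 17 + 2 + 9 + 10 + 20 = 58.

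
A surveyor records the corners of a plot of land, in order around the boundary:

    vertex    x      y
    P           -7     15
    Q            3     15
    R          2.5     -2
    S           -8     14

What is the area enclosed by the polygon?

Cross-terms: -150, -43.5, 19, -22  ⇒  Σ = -196.5
Area = |Σ|/2 = 98.25.

98.25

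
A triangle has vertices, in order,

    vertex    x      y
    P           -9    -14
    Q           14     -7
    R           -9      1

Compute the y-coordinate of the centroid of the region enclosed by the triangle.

Apply the surveyor's formula. First the cross-terms c_i = x_i·y_{i+1} − x_{i+1}·y_i:
  259, -49, 135  ⇒  2A = 345, A = 172.5.
Then Σ (y_i + y_{i+1})·c_i = -6900, so ȳ = -6900 / (6·172.5) = -20/3.

-20/3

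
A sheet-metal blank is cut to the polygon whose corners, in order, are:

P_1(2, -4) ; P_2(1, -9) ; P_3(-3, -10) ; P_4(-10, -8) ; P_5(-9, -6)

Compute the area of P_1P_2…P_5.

45.5

Σ = (-14) + (-37) + (-76) + (-12) + (48) = -91
Area = |Σ|/2 = 45.5.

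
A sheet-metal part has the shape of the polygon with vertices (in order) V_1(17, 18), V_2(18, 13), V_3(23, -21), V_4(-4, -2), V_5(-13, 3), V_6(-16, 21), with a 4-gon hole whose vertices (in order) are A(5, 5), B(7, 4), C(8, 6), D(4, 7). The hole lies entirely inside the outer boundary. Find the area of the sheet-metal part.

Outer boundary:
Apply the shoelace formula: 2A = Σ (x_i·y_{i+1} − x_{i+1}·y_i), indices taken mod 6.
Σ = (-103) + (-677) + (-130) + (-38) + (-225) + (-645) = -1818
Area = |Σ|/2 = 909.
Hole:
Apply the surveyor's formula: 2A = Σ (x_i·y_{i+1} − x_{i+1}·y_i), indices taken mod 4.
Cross-terms: -15, 10, 32, -15  ⇒  Σ = 12
Area = |Σ|/2 = 6.
Net area = 909 − 6 = 903.

903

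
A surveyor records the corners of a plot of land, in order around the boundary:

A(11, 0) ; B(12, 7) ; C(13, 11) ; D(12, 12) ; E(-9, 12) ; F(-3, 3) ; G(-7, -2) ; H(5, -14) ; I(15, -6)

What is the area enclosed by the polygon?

Apply the shoelace formula: 2A = Σ (x_i·y_{i+1} − x_{i+1}·y_i), indices taken mod 9.
Σ = (77) + (41) + (24) + (252) + (9) + (27) + (108) + (180) + (66) = 784
Area = |Σ|/2 = 392.

392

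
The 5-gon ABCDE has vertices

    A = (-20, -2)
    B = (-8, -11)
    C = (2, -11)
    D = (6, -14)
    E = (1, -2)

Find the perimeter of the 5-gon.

64

|AB| = √((12)² + (-9)²) = √225 = 15
|BC| = √((10)² + (0)²) = √100 = 10
|CD| = √((4)² + (-3)²) = √25 = 5
|DE| = √((-5)² + (12)²) = √169 = 13
|EA| = √((-21)² + (0)²) = √441 = 21
Perimeter = 15 + 10 + 5 + 13 + 21 = 64.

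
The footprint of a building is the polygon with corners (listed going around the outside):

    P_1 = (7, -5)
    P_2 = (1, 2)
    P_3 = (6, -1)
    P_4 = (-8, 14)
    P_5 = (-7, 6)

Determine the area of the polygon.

Apply Gauss's area formula: 2A = Σ (x_i·y_{i+1} − x_{i+1}·y_i), indices taken mod 5.
Σ = (19) + (-13) + (76) + (50) + (-7) = 125
Area = |Σ|/2 = 62.5.

62.5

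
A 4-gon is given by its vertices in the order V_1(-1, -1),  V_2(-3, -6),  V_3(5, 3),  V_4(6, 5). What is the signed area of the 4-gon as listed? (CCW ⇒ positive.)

Apply the shoelace (surveyor's) formula: 2A = Σ (x_i·y_{i+1} − x_{i+1}·y_i), indices taken mod 4.
Cross-terms: 3, 21, 7, -1  ⇒  Σ = 30
Signed area = Σ/2 = 15 (positive ⇒ counter-clockwise traversal).

15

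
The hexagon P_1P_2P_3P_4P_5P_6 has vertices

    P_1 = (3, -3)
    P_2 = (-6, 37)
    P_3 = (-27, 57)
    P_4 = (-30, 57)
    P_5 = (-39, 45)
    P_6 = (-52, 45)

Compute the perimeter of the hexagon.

|P_1P_2| = √((-9)² + (40)²) = √1681 = 41
|P_2P_3| = √((-21)² + (20)²) = √841 = 29
|P_3P_4| = √((-3)² + (0)²) = √9 = 3
|P_4P_5| = √((-9)² + (-12)²) = √225 = 15
|P_5P_6| = √((-13)² + (0)²) = √169 = 13
|P_6P_1| = √((55)² + (-48)²) = √5329 = 73
Perimeter = 41 + 29 + 3 + 15 + 13 + 73 = 174.

174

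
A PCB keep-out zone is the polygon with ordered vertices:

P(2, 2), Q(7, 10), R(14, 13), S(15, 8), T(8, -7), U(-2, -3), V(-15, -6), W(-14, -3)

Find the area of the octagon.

Σ = (6) + (-49) + (-83) + (-169) + (-38) + (-33) + (-39) + (-22) = -427
Area = |Σ|/2 = 213.5.

213.5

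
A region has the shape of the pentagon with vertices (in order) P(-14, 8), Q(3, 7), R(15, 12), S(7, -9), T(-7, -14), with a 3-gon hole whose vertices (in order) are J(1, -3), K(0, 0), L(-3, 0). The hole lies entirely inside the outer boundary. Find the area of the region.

407

Outer boundary:
Cross-terms: -122, -69, -219, -161, -252  ⇒  Σ = -823
Area = |Σ|/2 = 411.5.
Hole:
J→K: (1)(0) − (0)(-3) = 0
K→L: (0)(0) − (-3)(0) = 0
L→J: (-3)(-3) − (1)(0) = 9
Σ = 9
Area = |Σ|/2 = 4.5.
Net area = 411.5 − 4.5 = 407.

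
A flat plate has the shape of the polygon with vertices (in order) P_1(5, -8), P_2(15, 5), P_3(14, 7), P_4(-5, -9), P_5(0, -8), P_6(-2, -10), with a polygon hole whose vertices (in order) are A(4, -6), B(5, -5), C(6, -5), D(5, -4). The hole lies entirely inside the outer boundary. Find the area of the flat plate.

Outer boundary:
P_1→P_2: (5)(5) − (15)(-8) = 145
P_2→P_3: (15)(7) − (14)(5) = 35
P_3→P_4: (14)(-9) − (-5)(7) = -91
P_4→P_5: (-5)(-8) − (0)(-9) = 40
P_5→P_6: (0)(-10) − (-2)(-8) = -16
P_6→P_1: (-2)(-8) − (5)(-10) = 66
Σ = 179
Area = |Σ|/2 = 89.5.
Hole:
Σ = (10) + (5) + (1) + (-14) = 2
Area = |Σ|/2 = 1.
Net area = 89.5 − 1 = 88.5.

88.5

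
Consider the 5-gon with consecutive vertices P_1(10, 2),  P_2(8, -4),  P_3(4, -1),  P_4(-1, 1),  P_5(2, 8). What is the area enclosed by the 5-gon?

65.5

Apply the shoelace (surveyor's) formula: 2A = Σ (x_i·y_{i+1} − x_{i+1}·y_i), indices taken mod 5.
Σ = (-56) + (8) + (3) + (-10) + (-76) = -131
Area = |Σ|/2 = 65.5.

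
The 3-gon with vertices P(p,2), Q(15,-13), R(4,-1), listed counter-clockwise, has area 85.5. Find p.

Write out the shoelace sum; only the two edges meeting at P involve p:
2·Area = [(4·2 − p·(-1)) + (p·(-13) − 15·2)] + 37
       = -12·p + 15 = 171
⇒ p = -13.

-13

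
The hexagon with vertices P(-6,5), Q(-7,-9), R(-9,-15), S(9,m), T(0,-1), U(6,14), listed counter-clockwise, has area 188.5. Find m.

-2

The doubled signed area Σ (x_i y_{i+1} − x_{i+1} y_i) is linear in m.
With m=0 it equals 359; the coefficient of m is -9 (from the two edges through S).
So -9·m + 359 = 2·188.5 = 377 ⇒ m = -2.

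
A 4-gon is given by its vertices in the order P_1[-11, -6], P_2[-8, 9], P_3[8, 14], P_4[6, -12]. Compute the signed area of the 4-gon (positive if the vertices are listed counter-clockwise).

-339.5

Apply the surveyor's formula: 2A = Σ (x_i·y_{i+1} − x_{i+1}·y_i), indices taken mod 4.
Cross-terms: -147, -184, -180, -168  ⇒  Σ = -679
Signed area = Σ/2 = -339.5 (negative ⇒ clockwise traversal).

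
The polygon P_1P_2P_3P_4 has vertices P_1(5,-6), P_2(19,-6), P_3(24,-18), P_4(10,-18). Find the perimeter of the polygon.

|P_1P_2| = √((14)² + (0)²) = √196 = 14
|P_2P_3| = √((5)² + (-12)²) = √169 = 13
|P_3P_4| = √((-14)² + (0)²) = √196 = 14
|P_4P_1| = √((-5)² + (12)²) = √169 = 13
Perimeter = 14 + 13 + 14 + 13 = 54.

54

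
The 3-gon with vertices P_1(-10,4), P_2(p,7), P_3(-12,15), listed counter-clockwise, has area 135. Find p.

14

Write out the shoelace sum; only the two edges meeting at P_2 involve p:
2·Area = [((-10)·7 − p·4) + (p·15 − (-12)·7)] + 102
       = 11·p + 116 = 270
⇒ p = 14.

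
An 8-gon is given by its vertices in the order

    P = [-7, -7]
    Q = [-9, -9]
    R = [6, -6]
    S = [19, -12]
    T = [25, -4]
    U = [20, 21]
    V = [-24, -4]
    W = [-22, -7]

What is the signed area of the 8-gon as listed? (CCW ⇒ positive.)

794

P→Q: (-7)(-9) − (-9)(-7) = 0
Q→R: (-9)(-6) − (6)(-9) = 108
R→S: (6)(-12) − (19)(-6) = 42
S→T: (19)(-4) − (25)(-12) = 224
T→U: (25)(21) − (20)(-4) = 605
U→V: (20)(-4) − (-24)(21) = 424
V→W: (-24)(-7) − (-22)(-4) = 80
W→P: (-22)(-7) − (-7)(-7) = 105
Σ = 1588
Signed area = Σ/2 = 794 (positive ⇒ counter-clockwise traversal).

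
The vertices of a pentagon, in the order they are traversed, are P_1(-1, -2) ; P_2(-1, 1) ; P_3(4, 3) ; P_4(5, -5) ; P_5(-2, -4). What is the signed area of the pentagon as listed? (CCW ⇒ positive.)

Apply Gauss's area formula: 2A = Σ (x_i·y_{i+1} − x_{i+1}·y_i), indices taken mod 5.
Cross-terms: -3, -7, -35, -30, 0  ⇒  Σ = -75
Signed area = Σ/2 = -37.5 (negative ⇒ clockwise traversal).

-37.5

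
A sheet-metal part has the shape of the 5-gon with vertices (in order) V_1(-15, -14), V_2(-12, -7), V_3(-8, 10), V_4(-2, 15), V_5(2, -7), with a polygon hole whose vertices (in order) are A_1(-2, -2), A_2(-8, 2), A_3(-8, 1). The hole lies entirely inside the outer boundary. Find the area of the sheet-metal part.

Outer boundary:
Apply the shoelace formula: 2A = Σ (x_i·y_{i+1} − x_{i+1}·y_i), indices taken mod 5.
Σ = (-63) + (-176) + (-100) + (-16) + (-133) = -488
Area = |Σ|/2 = 244.
Hole:
Σ = (-20) + (8) + (18) = 6
Area = |Σ|/2 = 3.
Net area = 244 − 3 = 241.

241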